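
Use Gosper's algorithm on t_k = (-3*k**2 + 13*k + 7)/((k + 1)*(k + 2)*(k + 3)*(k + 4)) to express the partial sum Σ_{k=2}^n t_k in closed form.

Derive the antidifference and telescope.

S(n) = (-n**3 + 21*n**2 + 14*n - 34)/(10*(n**3 + 9*n**2 + 26*n + 24))

t_(k+1)/t_k = (k + 1)*(13*k - 3*(k + 1)**2 + 20)/((k + 5)*(-3*k**2 + 13*k + 7)).
So A=k + 1 and B=k + 5, with C=k**2 - 13*k/3 - 7/3.
Need (k + 1)·f(k+1) − (k + 4)·f(k) = k**2 - 13*k/3 - 7/3.
From deg A=1, deg B=1, deg C=2: d=3.
Solve for f: f(k) = -k*(k**2 + 15*k + 5)/9 (degree 3 ≤ 3).
R(k) = B(k−1)·f(k)/C(k) = -k*(k + 4)*(k**2 + 15*k + 5)/(3*(3*k**2 - 13*k - 7)); s_k = R·t_k = k*(k**2 + 15*k + 5)/(3*(k + 1)*(k + 2)*(k + 3)).
Check: Δs_k = (-3*k**2 + 13*k + 7)/(k**4 + 10*k**3 + 35*k**2 + 50*k + 24). ✓
Evaluate: s_(n+1) = (n**3 + 18*n**2 + 38*n + 21)/(3*(n**3 + 9*n**2 + 26*n + 24)); subtract s_(2) = 13/30 ⇒ S(n) = (-n**3 + 21*n**2 + 14*n - 34)/(10*(n**3 + 9*n**2 + 26*n + 24)).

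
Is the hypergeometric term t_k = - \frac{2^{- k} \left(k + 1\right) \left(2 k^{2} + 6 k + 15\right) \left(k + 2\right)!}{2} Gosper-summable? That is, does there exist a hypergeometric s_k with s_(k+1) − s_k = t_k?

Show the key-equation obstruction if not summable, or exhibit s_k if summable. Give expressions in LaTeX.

The ratio is (k + 2)*(k + 3)*(6*k + 2*(k + 1)**2 + 21)/(2*(k + 1)*(2*k**2 + 6*k + 15)).
Gosper form: A/B · C(k+1)/C(k) with A=k/2 + 3/2, B=1, C=k**3 + 4*k**2 + 21*k/2 + 15/2.
Need (k/2 + 3/2)·f(k+1) − (1)·f(k) = k**3 + 4*k**2 + 21*k/2 + 15/2.
d = 2 from the (1,0,3) case.
Match coefficients ⇒ f(k) = 2*k**2 + 2*k + 3.
R(k) = B(k−1)·f(k)/C(k) = 2*(2*k**2 + 2*k + 3)/((k + 1)*(2*k**2 + 6*k + 15)); s_k = R·t_k = -(2*k**2 + 2*k + 3)*factorial(k + 2)/2**k.
Δs = -(k + 1)*(2*k**2 + 6*k + 15)*factorial(k + 2)/(2*2**k), as required.

Yes. s_k = - 2^{- k} \left(2 k^{2} + 2 k + 3\right) \left(k + 2\right)!.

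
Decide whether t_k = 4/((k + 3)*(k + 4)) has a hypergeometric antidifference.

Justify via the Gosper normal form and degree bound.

t_(k+1)/t_k = (k + 3)/(k + 5).
Factor: A=k + 3; B=k + 5; C=1.
Solve (k + 3)·f(k+1) − (k + 4)·f(k) = 1.
From deg A=1, deg B=1, deg C=0: d=1.
A polynomial solution: f(k) = k/3.
Get s_k = R·t_k = 4*k/(3*(k + 3)) with R(k) = B(k−1)f(k)/C(k) = k*(k + 4)/3.
Verify: 4/(k**2 + 7*k + 12) matches t_k.

Yes. s_k = 4*k/(3*(k + 3)).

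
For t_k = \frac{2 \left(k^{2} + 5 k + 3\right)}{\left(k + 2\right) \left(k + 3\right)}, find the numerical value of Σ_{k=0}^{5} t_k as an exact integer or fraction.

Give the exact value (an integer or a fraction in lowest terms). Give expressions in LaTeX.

r(k) = (k + 2)*(5*k + (k + 1)**2 + 8)/((k + 4)*(k**2 + 5*k + 3)) after simplifying.
Normal form (A,B,C) = (k + 2, k + 4, k**2 + 5*k + 3).
Set up (k + 2)·f(k+1) − (k + 3)·f(k) − (k**2 + 5*k + 3) = 0.
From deg A=1, deg B=1, deg C=2: d=2.
Solve for f: f(k) = k*(2*k + 1)/2 (degree 2 ≤ 2).
R(k) = B(k−1)·f(k)/C(k) = k*(k + 3)*(2*k + 1)/(2*(k**2 + 5*k + 3)); s_k = R·t_k = k*(2*k + 1)/(k + 2).
Δs = 2*(k**2 + 5*k + 3)/(k**2 + 5*k + 6), as required.
Telescoping: Σ = s_(6) − s_(0) = 39/4 − (0) = 39/4.

Σ = 39/4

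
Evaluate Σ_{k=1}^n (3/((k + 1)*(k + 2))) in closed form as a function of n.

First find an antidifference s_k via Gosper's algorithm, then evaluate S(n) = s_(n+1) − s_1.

S(n) = 3*n/(2*(n + 2))

Compute t_(k+1)/t_k: get (k + 1)/(k + 3).
Factor: A=k + 1; B=k + 3; C=1.
Solve (k + 1)·f(k+1) − (k + 2)·f(k) = 1.
Degrees (1,1,0) ⇒ d ≤ 1.
Match coefficients ⇒ f(k) = k.
Certificate R = B(k−1)f/C = k*(k + 2) gives s_k = 3*k/(k + 1).
Δs = 3/(k**2 + 3*k + 2), as required.
Telescope: S(n) = s_(n+1) − s_(1) = 3*(n + 1)/(n + 2) − (3/2) = 3*n/(2*(n + 2)).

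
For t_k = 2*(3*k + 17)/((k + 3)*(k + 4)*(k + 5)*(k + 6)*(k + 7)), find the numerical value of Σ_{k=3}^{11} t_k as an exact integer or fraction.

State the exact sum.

Σ = 73/15120

r(k) = (k + 3)*(3*k + 20)/((k + 8)*(3*k + 17)) after simplifying.
Gosper form: A/B · C(k+1)/C(k) with A=k + 3, B=k + 8, C=k + 17/3.
Key eq: (k + 3)·f(k+1) = (k + 7)·f(k) + (k + 17/3).
d = 4 from the (1,1,1) case.
Coefficient equations give f(k) = k*(k + 5)*(k**2 + 13*k + 54)/216.
R(k) = B(k−1)·f(k)/C(k) = k*(k + 5)*(k + 7)*(k**2 + 13*k + 54)/(72*(3*k + 17)); s_k = R·t_k = k*(k**2 + 13*k + 54)/(36*(k**3 + 13*k**2 + 54*k + 72)).
s_(k+1) − s_k = 2*(3*k + 17)/(k**5 + 25*k**4 + 245*k**3 + 1175*k**2 + 2754*k + 2520) = t_k.
Σ_(k=3)^(11) t_k = s_(12) − s_(3) = 59/2160 − (17/756) = 73/15120.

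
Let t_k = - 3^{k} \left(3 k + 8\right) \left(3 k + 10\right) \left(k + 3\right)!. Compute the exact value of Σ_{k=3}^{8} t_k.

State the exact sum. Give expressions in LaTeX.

Σ = -292273843024080

Step 1: r(k) = 3*(k + 4)*(3*k + 11)*(3*k + 13)/((3*k + 8)*(3*k + 10)).
So A=3*k + 12 and B=1, with C=k**2 + 6*k + 80/9.
Solve (3*k + 12)·f(k+1) − (1)·f(k) = k**2 + 6*k + 80/9.
deg f ≤ 1 (via 1,0,2).
Coefficient equations give f(k) = (3*k + 4)/9.
Certificate R = B(k−1)f/C = (3*k + 4)/((3*k + 8)*(3*k + 10)) gives s_k = -3**k*(3*k + 4)*factorial(k + 3).
Check: Δs_k = -3**k*(3*k + 8)*(3*k + 10)*factorial(k + 3). ✓
Telescoping: Σ = s_(9) − s_(3) = -292273843276800 − (-252720) = -292273843024080.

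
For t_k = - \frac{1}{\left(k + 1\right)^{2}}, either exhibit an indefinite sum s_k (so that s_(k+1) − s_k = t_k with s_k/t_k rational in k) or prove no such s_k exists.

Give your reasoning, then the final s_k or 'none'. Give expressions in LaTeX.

none — t_k is not Gosper-summable

Compute t_(k+1)/t_k: get (k + 1)**2/(k + 2)**2.
Factor: A=k**2 + 2*k + 1; B=k**2 + 4*k + 4; C=1.
f must satisfy (k**2 + 2*k + 1)·f(k+1) − (k**2 + 2*k + 1)·f(k) = 1.
From deg A=2, deg B=2, deg C=0: d=0.
Generic f = c0 gives residual -1; -1 = 0 cannot hold, so t_k is not Gosper-summable.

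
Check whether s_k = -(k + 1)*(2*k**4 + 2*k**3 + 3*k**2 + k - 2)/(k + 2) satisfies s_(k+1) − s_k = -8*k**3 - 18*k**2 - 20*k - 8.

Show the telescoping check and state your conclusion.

s_(k+1) = (-2*k**5 - 14*k**4 - 41*k**3 - 63*k**2 - 48*k - 12)/(k + 3)
s_(k+1) − s_k = (-8*k**5 - 52*k**4 - 126*k**3 - 163*k**2 - 113*k - 30)/(k**2 + 5*k + 6)
(s_(k+1) − s_k) − t_k = (6*k**4 + 32*k**3 + 53*k**2 + 47*k + 18)/(k**2 + 5*k + 6)

Invalid: residual (6*k**4 + 32*k**3 + 53*k**2 + 47*k + 18)/(k**2 + 5*k + 6) ≠ 0.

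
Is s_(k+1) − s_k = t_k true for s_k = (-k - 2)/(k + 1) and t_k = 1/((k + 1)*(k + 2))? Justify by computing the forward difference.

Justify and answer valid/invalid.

s_(k+1) = (-k - 3)/(k + 2)
s_(k+1) − s_k = 1/(k**2 + 3*k + 2)
(s_(k+1) − s_k) − t_k = 0

valid; difference matches t_k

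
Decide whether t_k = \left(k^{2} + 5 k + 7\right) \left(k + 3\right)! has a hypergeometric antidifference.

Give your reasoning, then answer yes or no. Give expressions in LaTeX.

t_(k+1)/t_k = (k + 4)*(5*k + (k + 1)**2 + 12)/(k**2 + 5*k + 7).
Gosper form: A/B · C(k+1)/C(k) with A=k + 4, B=1, C=k**2 + 5*k + 7.
Key eq: (k + 4)·f(k+1) = (1)·f(k) + (k**2 + 5*k + 7).
Bound: deg f ≤ 1.
Coefficient equations give f(k) = k + 1.
So s_k = (B(k−1)f/C)·t_k = ((k + 1)/(k**2 + 5*k + 7))·t_k = (k + 1)*factorial(k + 3).
s_(k+1) − s_k = (k**2 + 5*k + 7)*factorial(k + 3) = t_k.

Yes. s_k = \left(k + 1\right) \left(k + 3\right)!.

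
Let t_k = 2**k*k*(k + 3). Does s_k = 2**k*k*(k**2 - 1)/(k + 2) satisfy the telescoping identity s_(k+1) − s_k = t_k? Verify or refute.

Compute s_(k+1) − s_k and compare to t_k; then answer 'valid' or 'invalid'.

Invalid: residual 2**k*k*(-k**2 - 4*k - 7)/(k**2 + 5*k + 6) ≠ 0.

s_(k+1) = 2**(k + 1)*(k + 1)*((k + 1)**2 - 1)/(k + 3)
s_(k+1) − s_k = 2**k*k*(k**3 + 7*k**2 + 17*k + 11)/(k**2 + 5*k + 6)
(s_(k+1) − s_k) − t_k = 2**k*k*(-k**2 - 4*k - 7)/(k**2 + 5*k + 6)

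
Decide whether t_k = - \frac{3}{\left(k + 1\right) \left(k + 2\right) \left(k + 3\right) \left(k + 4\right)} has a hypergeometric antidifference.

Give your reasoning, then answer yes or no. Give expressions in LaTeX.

Yes. s_k = \frac{k \left(- k^{2} - 6 k - 11\right)}{6 \left(k + 1\right) \left(k + 2\right) \left(k + 3\right)}.

Compute t_(k+1)/t_k: get (k + 1)/(k + 5).
Factor: A=k + 1; B=k + 5; C=1.
f must satisfy (k + 1)·f(k+1) − (k + 4)·f(k) = 1.
From deg A=1, deg B=1, deg C=0: d=3.
Match coefficients ⇒ f(k) = k*(k**2 + 6*k + 11)/18.
Get s_k = R·t_k = k*(-k**2 - 6*k - 11)/(6*(k + 1)*(k + 2)*(k + 3)) with R(k) = B(k−1)f(k)/C(k) = k*(k + 4)*(k**2 + 6*k + 11)/18.
Verify: -3/(k**4 + 10*k**3 + 35*k**2 + 50*k + 24) matches t_k.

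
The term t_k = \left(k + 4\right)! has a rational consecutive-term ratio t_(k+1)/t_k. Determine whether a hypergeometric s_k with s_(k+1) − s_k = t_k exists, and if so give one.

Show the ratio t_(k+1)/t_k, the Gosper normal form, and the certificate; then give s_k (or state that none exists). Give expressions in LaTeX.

none — t_k is not Gosper-summable

Compute t_(k+1)/t_k: get k + 5.
Normal form (A,B,C) = (k + 5, 1, 1).
Set up (k + 5)·f(k+1) − (1)·f(k) − (1) = 0.
deg f ≤ -1 (via 1,0,0).
Bound -1 < 0, so the key equation has no polynomial solution.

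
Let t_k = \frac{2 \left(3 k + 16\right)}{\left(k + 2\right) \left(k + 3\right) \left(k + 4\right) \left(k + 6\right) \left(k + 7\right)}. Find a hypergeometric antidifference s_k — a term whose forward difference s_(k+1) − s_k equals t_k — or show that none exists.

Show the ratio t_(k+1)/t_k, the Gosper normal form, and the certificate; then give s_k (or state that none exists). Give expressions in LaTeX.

r(k) = (k + 2)*(k + 6)*(3*k + 19)/((k + 5)*(k + 8)*(3*k + 16)) after simplifying.
Gosper form: A/B · C(k+1)/C(k) with A=k + 2, B=k + 8, C=k**2 + 31*k/3 + 80/3.
Need (k + 2)·f(k+1) − (k + 7)·f(k) = k**2 + 31*k/3 + 80/3.
Degrees (1,1,2) ⇒ d ≤ 5.
Coefficient equations give f(k) = k*(k + 4)*(k + 5)*(k**2 + 11*k + 36)/108.
Certificate R = B(k−1)f/C = k*(k + 4)*(k + 7)*(k**2 + 11*k + 36)/(36*(3*k + 16)) gives s_k = k*(k**2 + 11*k + 36)/(18*(k**3 + 11*k**2 + 36*k + 36)).
s_(k+1) − s_k = 2*(3*k + 16)/(k**5 + 22*k**4 + 185*k**3 + 740*k**2 + 1404*k + 1008) = t_k.

s_k = \frac{k \left(k^{2} + 11 k + 36\right)}{18 \left(k^{3} + 11 k^{2} + 36 k + 36\right)}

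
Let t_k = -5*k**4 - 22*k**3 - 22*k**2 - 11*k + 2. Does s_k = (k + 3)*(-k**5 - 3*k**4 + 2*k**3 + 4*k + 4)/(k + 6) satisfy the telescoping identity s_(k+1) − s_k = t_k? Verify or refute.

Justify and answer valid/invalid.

Invalid: residual 3*(4*k**5 + 49*k**4 + 156*k**3 + 143*k**2 + 68*k - 8)/(k**2 + 13*k + 42) ≠ 0.

s_(k+1) = (k + 4)*(4*k - (k + 1)**5 - 3*(k + 1)**4 + 2*(k + 1)**3 + 8)/(k + 7)
s_(k+1) − s_k = (-5*k**6 - 75*k**5 - 371*k**4 - 753*k**3 - 636*k**2 - 232*k + 60)/(k**2 + 13*k + 42)
(s_(k+1) − s_k) − t_k = 3*(4*k**5 + 49*k**4 + 156*k**3 + 143*k**2 + 68*k - 8)/(k**2 + 13*k + 42)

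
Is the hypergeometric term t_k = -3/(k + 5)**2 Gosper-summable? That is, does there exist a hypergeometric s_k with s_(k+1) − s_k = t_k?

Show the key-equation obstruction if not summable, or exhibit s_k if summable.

No — t_k has no hypergeometric antidifference.

Step 1: r(k) = (k + 5)**2/(k + 6)**2.
So A=k**2 + 10*k + 25 and B=k**2 + 12*k + 36, with C=1.
Key eq: (k**2 + 10*k + 25)·f(k+1) = (k**2 + 10*k + 25)·f(k) + (1).
deg f ≤ 0 (via 2,2,0).
Put f(k) = c0: A·f(k+1) − B(k−1)·f(k) − C = -1; need -1 = 0 — inconsistent ⇒ no f, not summable.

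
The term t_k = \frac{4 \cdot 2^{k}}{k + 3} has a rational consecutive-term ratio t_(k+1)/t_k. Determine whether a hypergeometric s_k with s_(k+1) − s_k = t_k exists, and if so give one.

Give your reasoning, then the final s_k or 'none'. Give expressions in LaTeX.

no hypergeometric antidifference exists

Compute t_(k+1)/t_k: get 2*(k + 3)/(k + 4).
Take A(k)=2*k + 6, B(k)=k + 4, C(k)=1.
Set up (2*k + 6)·f(k+1) − (k + 3)·f(k) − (1) = 0.
d = -1 from the (1,1,0) case.
d = -1 < 0 ⇒ no nonzero polynomial f; not summable.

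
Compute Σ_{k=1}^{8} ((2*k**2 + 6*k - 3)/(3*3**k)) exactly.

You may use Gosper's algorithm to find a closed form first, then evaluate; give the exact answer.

Σ = 39248/19683

The ratio is (2*k**2 + 10*k + 5)/(3*(2*k**2 + 6*k - 3)).
So A=1/3 and B=1, with C=k**2 + 3*k - 3/2.
f must satisfy (1/3)·f(k+1) − (1)·f(k) = k**2 + 3*k - 3/2.
Bound: deg f ≤ 2.
Match coefficients ⇒ f(k) = -3*(k**2 + 4*k + 1)/2.
Certificate R = B(k−1)f/C = -3*(k**2 + 4*k + 1)/(2*k**2 + 6*k - 3) gives s_k = (-k**2 - 4*k - 1)/3**k.
Check: Δs_k = (2*k**2 + 6*k - 3)/(3*3**k). ✓
Sum = s_(9) − s_(1); s_(9) = -118/19683, s_(1) = -2 ⇒ 39248/19683.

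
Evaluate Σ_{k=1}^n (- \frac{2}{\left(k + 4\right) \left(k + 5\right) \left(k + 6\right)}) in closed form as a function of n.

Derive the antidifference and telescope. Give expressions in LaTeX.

Compute t_(k+1)/t_k: get (k + 4)/(k + 7).
A = k + 4, B = k + 7, C = 1.
Set up (k + 4)·f(k+1) − (k + 6)·f(k) − (1) = 0.
d = 2 from the (1,1,0) case.
Solving with deg f ≤ 2: f(k) = k*(k + 9)/40.
R(k) = B(k−1)·f(k)/C(k) = k*(k + 6)*(k + 9)/40; s_k = R·t_k = k*(-k - 9)/(20*(k + 4)*(k + 5)).
Check: Δs_k = -2/(k**3 + 15*k**2 + 74*k + 120). ✓
s_(n+1) = (-n**2 - 11*n - 10)/(20*(n**2 + 11*n + 30)) and s_(1) = -1/60, so S(n) = n*(-n - 11)/(30*(n**2 + 11*n + 30)).

S(n) = \frac{n \left(- n - 11\right)}{30 \left(n^{2} + 11 n + 30\right)}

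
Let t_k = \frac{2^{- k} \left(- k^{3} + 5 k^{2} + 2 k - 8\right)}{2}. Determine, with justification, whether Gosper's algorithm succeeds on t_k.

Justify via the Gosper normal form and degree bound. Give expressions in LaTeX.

Yes. s_k = 2^{- k} \left(k^{3} - 2 k^{2} - 3 k + 4\right).

r(k) = (k**3 - 2*k**2 - 9*k + 2)/(2*(k**3 - 5*k**2 - 2*k + 8)) after simplifying.
So A=1/2 and B=1, with C=k**3 - 5*k**2 - 2*k + 8.
Key eq: (1/2)·f(k+1) = (1)·f(k) + (k**3 - 5*k**2 - 2*k + 8).
d = 3 from the (0,0,3) case.
Solving with deg f ≤ 3: f(k) = -2*(k - 1)*(k**2 - k - 4).
R(k) = B(k−1)·f(k)/C(k) = -2*(k - 1)*(k**2 - k - 4)/(k**3 - 5*k**2 - 2*k + 8); s_k = R·t_k = (k**3 - 2*k**2 - 3*k + 4)/2**k.
Check: Δs_k = (-k**3 + 5*k**2 + 2*k - 8)/(2*2**k). ✓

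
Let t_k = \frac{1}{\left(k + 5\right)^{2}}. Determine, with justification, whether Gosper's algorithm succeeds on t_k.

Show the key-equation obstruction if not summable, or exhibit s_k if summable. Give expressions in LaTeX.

t_(k+1)/t_k = (k + 5)**2/(k + 6)**2.
Normal form (A,B,C) = (k**2 + 10*k + 25, k**2 + 12*k + 36, 1).
Need (k**2 + 10*k + 25)·f(k+1) − (k**2 + 10*k + 25)·f(k) = 1.
deg f ≤ 0 (via 2,2,0).
f = c0 ⇒ A·f(k+1) − B(k−1)·f(k) − C = -1. The system {-1 = 0} is inconsistent; no antidifference.

No — t_k has no hypergeometric antidifference.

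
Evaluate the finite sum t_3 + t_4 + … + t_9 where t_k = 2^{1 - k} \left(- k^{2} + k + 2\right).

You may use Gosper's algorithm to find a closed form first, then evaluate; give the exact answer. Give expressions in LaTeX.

t_(k+1)/t_k = (k**2 + k - 2)/(2*(k**2 - k - 2)).
So A=1/2 and B=1, with C=k**2 - k - 2.
Need (1/2)·f(k+1) − (1)·f(k) = k**2 - k - 2.
deg f ≤ 2 (via 0,0,2).
Coefficient equations give f(k) = -2*k*(k + 1).
Get s_k = R·t_k = 2**(2 - k)*k*(k + 1) with R(k) = B(k−1)f(k)/C(k) = -2*k/(k - 2).
Verify: 2**(1 - k)*(2 - k)*(k + 1) matches t_k.
Σ_(k=3)^(9) t_k = s_(10) − s_(3) = 55/128 − (6) = -713/128.

Σ = -713/128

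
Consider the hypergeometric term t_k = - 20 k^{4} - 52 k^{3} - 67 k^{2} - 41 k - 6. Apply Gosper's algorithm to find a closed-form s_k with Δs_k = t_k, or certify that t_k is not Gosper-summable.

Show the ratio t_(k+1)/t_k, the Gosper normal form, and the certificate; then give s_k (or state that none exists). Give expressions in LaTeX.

t_(k+1)/t_k = (20*k**4 + 132*k**3 + 343*k**2 + 411*k + 186)/(20*k**4 + 52*k**3 + 67*k**2 + 41*k + 6).
Factor: A=1; B=1; C=k**4 + 13*k**3/5 + 67*k**2/20 + 41*k/20 + 3/10.
f must satisfy (1)·f(k+1) − (1)·f(k) = k**4 + 13*k**3/5 + 67*k**2/20 + 41*k/20 + 3/10.
deg f ≤ 5 (via 0,0,4).
Solving with deg f ≤ 5: f(k) = k*(k + 1)*(4*k**3 - k**2 + 4*k - 4)/20.
Certificate R = B(k−1)f/C = k*(4*k**3 - k**2 + 4*k - 4)/(20*k**3 + 32*k**2 + 35*k + 6) gives s_k = k*(-4*k**4 - 3*k**3 - 3*k**2 + 4).
Check: Δs_k = -20*k**4 - 52*k**3 - 67*k**2 - 41*k - 6. ✓

s_k = k \left(- 4 k^{4} - 3 k^{3} - 3 k^{2} + 4\right)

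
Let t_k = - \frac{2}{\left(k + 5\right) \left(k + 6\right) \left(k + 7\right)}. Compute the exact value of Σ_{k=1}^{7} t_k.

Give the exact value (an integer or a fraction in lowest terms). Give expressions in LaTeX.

Ratio r(k) = (k + 5)/(k + 8).
Factor: A=k + 5; B=k + 8; C=1.
Key eq: (k + 5)·f(k+1) = (k + 7)·f(k) + (1).
d = 2 from the (1,1,0) case.
A polynomial solution: f(k) = k*(k + 11)/60.
Then R = B(k−1)f/C = k*(k + 7)*(k + 11)/60, so s_k = R(k)·t_k = k*(-k - 11)/(30*(k + 5)*(k + 6)).
Check: Δs_k = -2/(k**3 + 18*k**2 + 107*k + 210). ✓
Telescoping: Σ = s_(8) − s_(1) = -38/1365 − (-1/105) = -5/273.

Σ = -5/273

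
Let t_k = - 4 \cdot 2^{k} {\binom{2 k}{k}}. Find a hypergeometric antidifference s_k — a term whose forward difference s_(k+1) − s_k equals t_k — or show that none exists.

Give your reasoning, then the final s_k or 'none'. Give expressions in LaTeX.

r(k) = 4*(2*k + 1)/(k + 1) after simplifying.
A = 8*k + 4, B = k + 1, C = 1.
Solve (8*k + 4)·f(k+1) − (k)·f(k) = 1.
Degrees (1,1,0) ⇒ d ≤ -1.
Negative degree bound (-1): no f exists, t_k not Gosper-summable.

not Gosper-summable; s_k does not exist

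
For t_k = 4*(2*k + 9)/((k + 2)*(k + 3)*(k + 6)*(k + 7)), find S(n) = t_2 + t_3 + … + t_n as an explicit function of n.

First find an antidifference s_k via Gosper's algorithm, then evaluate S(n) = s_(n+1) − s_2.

S(n) = (n**2 + 10*n - 11)/(8*(n**2 + 10*n + 21))

The ratio is (k + 2)*(k + 6)*(2*k + 11)/((k + 4)*(k + 8)*(2*k + 9)).
Take A(k)=k + 2, B(k)=k + 8, C(k)=k**3 + 27*k**2/2 + 121*k/2 + 90.
Set up (k + 2)·f(k+1) − (k + 7)·f(k) − (k**3 + 27*k**2/2 + 121*k/2 + 90) = 0.
deg f ≤ 5 (via 1,1,3).
Match coefficients ⇒ f(k) = k*(k + 3)*(k + 4)*(k + 5)*(k + 8)/24.
Certificate R = B(k−1)f/C = k*(k + 3)*(k + 7)*(k + 8)/(12*(2*k + 9)) gives s_k = k*(k + 8)/(3*(k**2 + 8*k + 12)).
Verify: 4*(2*k + 9)/(k**4 + 18*k**3 + 113*k**2 + 288*k + 252) matches t_k.
Σ_(k=2)^n t_k = s_(n+1) − s_(2) = ((n**2 + 10*n + 9)/(3*(n**2 + 10*n + 21))) − (5/24), i.e. (n**2 + 10*n - 11)/(8*(n**2 + 10*n + 21)).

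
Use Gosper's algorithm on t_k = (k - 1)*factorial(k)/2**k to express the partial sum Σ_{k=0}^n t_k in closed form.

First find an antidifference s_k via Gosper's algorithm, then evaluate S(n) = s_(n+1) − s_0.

Compute t_(k+1)/t_k: get k*(k + 1)/(2*(k - 1)).
So A=k/2 + 1/2 and B=1, with C=k - 1.
Set up (k/2 + 1/2)·f(k+1) − (1)·f(k) − (k - 1) = 0.
From deg A=1, deg B=0, deg C=1: d=0.
A polynomial solution: f(k) = 2.
Get s_k = R·t_k = 2**(1 - k)*factorial(k) with R(k) = B(k−1)f(k)/C(k) = 2/(k - 1).
Verify: (k - 1)*factorial(k)/2**k matches t_k.
s_(n+1) = factorial(n + 1)/2**n and s_(0) = 2, so S(n) = -2 + factorial(n + 1)/2**n.

S(n) = -2 + factorial(n + 1)/2**n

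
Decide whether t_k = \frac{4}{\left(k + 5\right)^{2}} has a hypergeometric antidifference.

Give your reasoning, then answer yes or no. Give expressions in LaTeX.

Ratio r(k) = (k + 5)**2/(k + 6)**2.
A = k**2 + 10*k + 25, B = k**2 + 12*k + 36, C = 1.
f must satisfy (k**2 + 10*k + 25)·f(k+1) − (k**2 + 10*k + 25)·f(k) = 1.
From deg A=2, deg B=2, deg C=0: d=0.
Put f(k) = c0: A·f(k+1) − B(k−1)·f(k) − C = -1; need -1 = 0 — inconsistent ⇒ no f, not summable.

No — t_k has no hypergeometric antidifference.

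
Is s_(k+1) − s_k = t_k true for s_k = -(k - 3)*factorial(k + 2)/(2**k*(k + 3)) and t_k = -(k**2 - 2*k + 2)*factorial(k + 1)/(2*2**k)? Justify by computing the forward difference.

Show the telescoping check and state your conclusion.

Invalid: residual (k**3 + k**2 - 6*k + 12)*factorial(k + 1)/(2*2**k*(k + 3)*(k + 4)) ≠ 0.

s_(k+1) = -(k - 2)*factorial(k + 3)/(2*2**k*(k + 4))
s_(k+1) − s_k = -(k**3 + 2*k**2 - 5*k + 6)*factorial(k + 2)/(2*2**k*(k + 3)*(k + 4))
(s_(k+1) − s_k) − t_k = (k**3 + k**2 - 6*k + 12)*factorial(k + 1)/(2*2**k*(k + 3)*(k + 4))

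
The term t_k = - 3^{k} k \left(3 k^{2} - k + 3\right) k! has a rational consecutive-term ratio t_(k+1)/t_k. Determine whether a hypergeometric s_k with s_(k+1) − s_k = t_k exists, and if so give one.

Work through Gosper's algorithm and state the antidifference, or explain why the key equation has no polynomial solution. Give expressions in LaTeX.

r(k) = 3*(k + 1)**2*(-k + 3*(k + 1)**2 + 2)/(k*(3*k**2 - k + 3)) after simplifying.
So A=3*k + 3 and B=1, with C=k**3 - k**2/3 + k.
Need (3*k + 3)·f(k+1) − (1)·f(k) = k**3 - k**2/3 + k.
Bound: deg f ≤ 2.
A polynomial solution: f(k) = (k**2 - 3*k + 3)/3.
Then R = B(k−1)f/C = (k**2 - 3*k + 3)/(k*(3*k**2 - k + 3)), so s_k = R(k)·t_k = -3**k*(k**2 - 3*k + 3)*factorial(k).
Δs = -3**k*k*(3*k**2 - k + 3)*factorial(k), as required.

s_k = - 3^{k} \left(k^{2} - 3 k + 3\right) k!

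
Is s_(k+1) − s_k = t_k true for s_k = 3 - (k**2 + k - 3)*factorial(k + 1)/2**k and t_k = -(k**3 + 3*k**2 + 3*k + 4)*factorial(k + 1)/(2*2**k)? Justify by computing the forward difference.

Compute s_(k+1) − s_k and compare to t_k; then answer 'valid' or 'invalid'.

valid (s_(k+1) − s_k reduces to t_k)

s_(k+1) = -2**(-k - 1)*(k + (k + 1)**2 - 2)*factorial(k + 2) + 3
s_(k+1) − s_k = -(k**3 + 3*k**2 + 3*k + 4)*factorial(k + 1)/(2*2**k)
(s_(k+1) − s_k) − t_k = 0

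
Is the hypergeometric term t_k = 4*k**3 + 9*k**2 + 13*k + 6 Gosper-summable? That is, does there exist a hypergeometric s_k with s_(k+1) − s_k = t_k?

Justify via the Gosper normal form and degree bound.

Yes. s_k = k*(k**3 + k**2 + 3*k + 1).

Step 1: r(k) = (4*k**3 + 21*k**2 + 43*k + 32)/(4*k**3 + 9*k**2 + 13*k + 6).
Take A(k)=1, B(k)=1, C(k)=k**3 + 9*k**2/4 + 13*k/4 + 3/2.
Key eq: (1)·f(k+1) = (1)·f(k) + (k**3 + 9*k**2/4 + 13*k/4 + 3/2).
deg f ≤ 4 (via 0,0,3).
Solving with deg f ≤ 4: f(k) = k*(k**3 + k**2 + 3*k + 1)/4.
Certificate R = B(k−1)f/C = k*(k**3 + k**2 + 3*k + 1)/(4*k**3 + 9*k**2 + 13*k + 6) gives s_k = k*(k**3 + k**2 + 3*k + 1).
Δs = 4*k**3 + 9*k**2 + 13*k + 6, as required.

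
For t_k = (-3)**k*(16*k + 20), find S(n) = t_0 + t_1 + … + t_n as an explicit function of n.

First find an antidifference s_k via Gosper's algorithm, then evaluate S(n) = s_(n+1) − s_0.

S(n) = 12*(-3)**n*n + 18*(-3)**n + 2

t_(k+1)/t_k = 3*(-4*k - 9)/(4*k + 5).
So A=-3 and B=1, with C=k + 5/4.
Need (-3)·f(k+1) − (1)·f(k) = k + 5/4.
deg f ≤ 1 (via 0,0,1).
Solve for f: f(k) = -(2*k + 1)/8 (degree 1 ≤ 1).
So s_k = (B(k−1)f/C)·t_k = (-(2*k + 1)/(2*(4*k + 5)))·t_k = (-3)**k*(-4*k - 2).
Verify: (-3)**k*(16*k + 20) matches t_k.
Telescope: S(n) = s_(n+1) − s_(0) = 6*(-3)**n*(2*n + 3) − (-2) = 12*(-3)**n*n + 18*(-3)**n + 2.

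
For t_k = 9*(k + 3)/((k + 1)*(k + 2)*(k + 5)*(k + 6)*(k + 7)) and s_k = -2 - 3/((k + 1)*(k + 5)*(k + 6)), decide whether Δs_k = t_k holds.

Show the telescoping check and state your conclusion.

s_(k+1) = -2 - 3/((k + 2)*(k + 6)*(k + 7))
s_(k+1) − s_k = 9*(k + 3)/(k**5 + 21*k**4 + 163*k**3 + 567*k**2 + 844*k + 420)
(s_(k+1) − s_k) − t_k = 0

Valid — Δs_k = t_k.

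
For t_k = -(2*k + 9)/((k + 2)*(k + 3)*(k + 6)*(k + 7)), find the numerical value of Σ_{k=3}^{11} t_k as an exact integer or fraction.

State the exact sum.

The ratio is (k + 2)*(k + 6)*(2*k + 11)/((k + 4)*(k + 8)*(2*k + 9)).
So A=k + 2 and B=k + 8, with C=k**3 + 27*k**2/2 + 121*k/2 + 90.
Solve (k + 2)·f(k+1) − (k + 7)·f(k) = k**3 + 27*k**2/2 + 121*k/2 + 90.
Bound: deg f ≤ 5.
Solving with deg f ≤ 5: f(k) = k*(k + 3)*(k + 4)*(k + 5)*(k + 8)/24.
Then R = B(k−1)f/C = k*(k + 3)*(k + 7)*(k + 8)/(12*(2*k + 9)), so s_k = R(k)·t_k = k*(-k - 8)/(12*(k**2 + 8*k + 12)).
Δs = (-2*k - 9)/(k**4 + 18*k**3 + 113*k**2 + 288*k + 252), as required.
Σ_(k=3)^(11) t_k = s_(12) − s_(3) = -5/63 − (-11/180) = -23/1260.

Σ = -23/1260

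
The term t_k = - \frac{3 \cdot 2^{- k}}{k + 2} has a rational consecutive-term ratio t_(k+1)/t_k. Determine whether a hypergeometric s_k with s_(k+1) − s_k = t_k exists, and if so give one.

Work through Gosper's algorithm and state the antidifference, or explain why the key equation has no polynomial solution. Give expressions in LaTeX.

no hypergeometric antidifference exists

The ratio is (k + 2)/(2*(k + 3)).
Take A(k)=k/2 + 1, B(k)=k + 3, C(k)=1.
f must satisfy (k/2 + 1)·f(k+1) − (k + 2)·f(k) = 1.
Bound: deg f ≤ -1.
Bound -1 < 0, so the key equation has no polynomial solution.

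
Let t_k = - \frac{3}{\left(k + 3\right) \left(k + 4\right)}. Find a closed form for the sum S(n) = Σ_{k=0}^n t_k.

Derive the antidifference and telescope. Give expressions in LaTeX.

S(n) = \frac{- n - 1}{n + 4}

Ratio r(k) = (k + 3)/(k + 5).
Take A(k)=k + 3, B(k)=k + 5, C(k)=1.
Need (k + 3)·f(k+1) − (k + 4)·f(k) = 1.
Bound: deg f ≤ 1.
Solving with deg f ≤ 1: f(k) = k/3.
Get s_k = R·t_k = -k/(k + 3) with R(k) = B(k−1)f(k)/C(k) = k*(k + 4)/3.
s_(k+1) − s_k = -3/(k**2 + 7*k + 12) = t_k.
Evaluate: s_(n+1) = (-n - 1)/(n + 4); subtract s_(0) = 0 ⇒ S(n) = (-n - 1)/(n + 4).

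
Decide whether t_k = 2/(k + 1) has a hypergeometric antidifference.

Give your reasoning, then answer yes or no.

Compute t_(k+1)/t_k: get (k + 1)/(k + 2).
Factor: A=k + 1; B=k + 2; C=1.
Key eq: (k + 1)·f(k+1) = (k + 1)·f(k) + (1).
Bound: deg f ≤ 0.
Write f(k) = c0. Then LHS − RHS = -1, requiring -1 = 0: contradictory. No certificate.

No — key equation has no polynomial f.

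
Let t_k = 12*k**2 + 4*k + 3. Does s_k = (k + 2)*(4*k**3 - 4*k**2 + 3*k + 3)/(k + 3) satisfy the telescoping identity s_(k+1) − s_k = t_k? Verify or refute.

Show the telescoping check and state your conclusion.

Invalid: residual 2*(-4*k**3 - 22*k**2 - 6*k - 3)/(k**2 + 7*k + 12) ≠ 0.

s_(k+1) = (4*k**4 + 20*k**3 + 31*k**2 + 27*k + 18)/(k + 4)
s_(k+1) − s_k = (12*k**4 + 80*k**3 + 131*k**2 + 57*k + 30)/(k**2 + 7*k + 12)
(s_(k+1) − s_k) − t_k = 2*(-4*k**3 - 22*k**2 - 6*k - 3)/(k**2 + 7*k + 12)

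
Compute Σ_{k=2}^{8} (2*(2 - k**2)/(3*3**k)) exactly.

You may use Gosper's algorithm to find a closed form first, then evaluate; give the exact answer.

Σ = -10846/19683

t_(k+1)/t_k = ((k + 1)**2 - 2)/(3*(k**2 - 2)).
A = 1/3, B = 1, C = k**2 - 2.
Need (1/3)·f(k+1) − (1)·f(k) = k**2 - 2.
d = 2 from the (0,0,2) case.
Solving with deg f ≤ 2: f(k) = -3*(k**2 + k - 1)/2.
Then R = B(k−1)f/C = -3*(k**2 + k - 1)/(2*(k**2 - 2)), so s_k = R(k)·t_k = (k**2 + k - 1)/3**k.
Check: Δs_k = 2*(2 - k**2)/(3*3**k). ✓
Sum = s_(9) − s_(2); s_(9) = 89/19683, s_(2) = 5/9 ⇒ -10846/19683.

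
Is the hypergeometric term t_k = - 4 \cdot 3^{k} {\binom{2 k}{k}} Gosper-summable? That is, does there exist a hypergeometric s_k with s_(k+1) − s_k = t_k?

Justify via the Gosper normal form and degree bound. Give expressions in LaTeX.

No. Not Gosper-summable.

Compute t_(k+1)/t_k: get 6*(2*k + 1)/(k + 1).
Take A(k)=12*k + 6, B(k)=k + 1, C(k)=1.
f must satisfy (12*k + 6)·f(k+1) − (k)·f(k) = 1.
Degrees (1,1,0) ⇒ d ≤ -1.
deg f ≤ -1 is impossible — no certificate.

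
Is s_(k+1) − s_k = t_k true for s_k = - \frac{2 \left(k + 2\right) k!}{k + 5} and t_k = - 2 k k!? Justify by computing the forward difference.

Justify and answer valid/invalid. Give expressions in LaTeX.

s_(k+1) = -2*(k + 3)*factorial(k + 1)/(k + 6)
s_(k+1) − s_k = -2*(k**3 + 8*k**2 + 15*k + 3)*factorial(k)/((k + 5)*(k + 6))
(s_(k+1) − s_k) − t_k = 6*(k**2 + 5*k - 1)*factorial(k)/((k + 5)*(k + 6))

Invalid: residual \frac{6 \left(k^{2} + 5 k - 1\right) k!}{\left(k + 5\right) \left(k + 6\right)} ≠ 0.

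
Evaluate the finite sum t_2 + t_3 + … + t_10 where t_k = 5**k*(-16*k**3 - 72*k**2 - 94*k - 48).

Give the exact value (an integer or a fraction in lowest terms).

t_(k+1)/t_k = 5*(8*k**3 + 60*k**2 + 143*k + 115)/(8*k**3 + 36*k**2 + 47*k + 24).
So A=5 and B=1, with C=k**3 + 9*k**2/2 + 47*k/8 + 3.
Set up (5)·f(k+1) − (1)·f(k) − (k**3 + 9*k**2/2 + 47*k/8 + 3) = 0.
deg f ≤ 3 (via 0,0,3).
Coefficient equations give f(k) = (k + 1)*(4*k**2 - k + 2)/16.
Get s_k = R·t_k = 5**k*(-4*k**3 - 3*k**2 - k - 2) with R(k) = B(k−1)f(k)/C(k) = (k + 1)*(4*k**2 - k + 2)/(2*(8*k**3 + 36*k**2 + 47*k + 24)).
s_(k+1) − s_k = 5**k*(-16*k**3 - 72*k**2 - 94*k - 48) = t_k.
Sum = s_(11) − s_(2); s_(11) = -278320312500, s_(2) = -1200 ⇒ -278320311300.

Σ = -278320311300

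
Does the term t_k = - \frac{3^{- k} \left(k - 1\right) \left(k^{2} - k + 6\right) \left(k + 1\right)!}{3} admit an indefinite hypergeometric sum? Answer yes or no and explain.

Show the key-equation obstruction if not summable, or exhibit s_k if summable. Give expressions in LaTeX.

t_(k+1)/t_k = k*(k + 2)*(-k + (k + 1)**2 + 5)/(3*(k - 1)*(k**2 - k + 6)).
So A=k/3 + 2/3 and B=1, with C=k**3 - 2*k**2 + 7*k - 6.
Solve (k/3 + 2/3)·f(k+1) − (1)·f(k) = k**3 - 2*k**2 + 7*k - 6.
Degrees (1,0,3) ⇒ d ≤ 2.
Solving with deg f ≤ 2: f(k) = 3*(k - 2)*(k - 1).
Certificate R = B(k−1)f/C = 3*(k - 2)/(k**2 - k + 6) gives s_k = -(k - 2)*(k - 1)*factorial(k + 1)/3**k.
Check: Δs_k = -(k - 1)*(k**2 - k + 6)*factorial(k + 1)/(3*3**k). ✓

Yes. s_k = - 3^{- k} \left(k - 2\right) \left(k - 1\right) \left(k + 1\right)!.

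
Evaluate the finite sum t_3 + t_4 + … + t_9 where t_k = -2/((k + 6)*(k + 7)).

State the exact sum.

t_(k+1)/t_k = (k + 6)/(k + 8).
A = k + 6, B = k + 8, C = 1.
f must satisfy (k + 6)·f(k+1) − (k + 7)·f(k) = 1.
Degrees (1,1,0) ⇒ d ≤ 1.
Solving with deg f ≤ 1: f(k) = k/6.
Get s_k = R·t_k = -k/(3*k + 18) with R(k) = B(k−1)f(k)/C(k) = k*(k + 7)/6.
Check: Δs_k = -2/(k**2 + 13*k + 42). ✓
Telescoping: Σ = s_(10) − s_(3) = -5/24 − (-1/9) = -7/72.

Σ = -7/72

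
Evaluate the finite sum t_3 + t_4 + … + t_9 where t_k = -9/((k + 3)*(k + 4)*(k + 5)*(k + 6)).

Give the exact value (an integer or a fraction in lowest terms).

The ratio is (k + 3)/(k + 7).
Normal form (A,B,C) = (k + 3, k + 7, 1).
Set up (k + 3)·f(k+1) − (k + 6)·f(k) − (1) = 0.
Degrees (1,1,0) ⇒ d ≤ 3.
A polynomial solution: f(k) = k*(k**2 + 12*k + 47)/180.
Get s_k = R·t_k = k*(-k**2 - 12*k - 47)/(20*(k + 3)*(k + 4)*(k + 5)) with R(k) = B(k−1)f(k)/C(k) = k*(k + 6)*(k**2 + 12*k + 47)/180.
Verify: -9/(k**4 + 18*k**3 + 119*k**2 + 342*k + 360) matches t_k.
Evaluate s at k=10 and k=3: -89/1820 and -23/560; difference -57/7280.

Σ = -57/7280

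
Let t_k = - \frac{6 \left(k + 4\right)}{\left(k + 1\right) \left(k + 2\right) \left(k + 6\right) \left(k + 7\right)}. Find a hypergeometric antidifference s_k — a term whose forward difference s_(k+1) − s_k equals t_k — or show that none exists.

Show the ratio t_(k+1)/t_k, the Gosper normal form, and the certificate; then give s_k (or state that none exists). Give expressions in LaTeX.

Compute t_(k+1)/t_k: get (k + 1)*(k + 5)*(k + 6)/((k + 3)*(k + 4)*(k + 8)).
A = k + 1, B = k + 8, C = k**4 + 16*k**3 + 95*k**2 + 248*k + 240.
Key eq: (k + 1)·f(k+1) = (k + 7)·f(k) + (k**4 + 16*k**3 + 95*k**2 + 248*k + 240).
Bound: deg f ≤ 6.
A polynomial solution: f(k) = k*(k + 2)*(k + 3)*(k + 4)*(k + 5)*(k + 7)/12.
R(k) = B(k−1)·f(k)/C(k) = k*(k + 2)*(k + 7)**2/(12*(k + 4)); s_k = R·t_k = k*(-k - 7)/(2*(k**2 + 7*k + 6)).
Check: Δs_k = 6*(-k - 4)/(k**4 + 16*k**3 + 83*k**2 + 152*k + 84). ✓

s_k = \frac{k \left(- k - 7\right)}{2 \left(k^{2} + 7 k + 6\right)}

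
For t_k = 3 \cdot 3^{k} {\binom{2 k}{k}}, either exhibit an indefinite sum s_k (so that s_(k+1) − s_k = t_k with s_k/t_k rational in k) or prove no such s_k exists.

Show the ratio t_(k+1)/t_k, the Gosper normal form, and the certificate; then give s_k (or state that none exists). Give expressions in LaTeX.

no hypergeometric antidifference exists

Step 1: r(k) = 6*(2*k + 1)/(k + 1).
Normal form (A,B,C) = (12*k + 6, k + 1, 1).
Set up (12*k + 6)·f(k+1) − (k)·f(k) − (1) = 0.
d = -1 from the (1,1,0) case.
deg f ≤ -1 is impossible — no certificate.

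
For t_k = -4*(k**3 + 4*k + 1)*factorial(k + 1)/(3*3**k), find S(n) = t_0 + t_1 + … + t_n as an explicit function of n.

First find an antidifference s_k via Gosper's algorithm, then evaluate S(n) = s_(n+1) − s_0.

S(n) = (-12*3**n - 4*n**4*factorial(n) - 16*n**3*factorial(n) - 16*n**2*factorial(n) + 4*n*factorial(n) + 8*factorial(n))/(3*3**n)

t_(k+1)/t_k = (k + 2)*(4*k + (k + 1)**3 + 5)/(3*(k**3 + 4*k + 1)).
Gosper form: A/B · C(k+1)/C(k) with A=k/3 + 2/3, B=1, C=k**3 + 4*k + 1.
Need (k/3 + 2/3)·f(k+1) − (1)·f(k) = k**3 + 4*k + 1.
Bound: deg f ≤ 2.
Match coefficients ⇒ f(k) = 3*(k**2 - k - 1).
Then R = B(k−1)f/C = 3*(k**2 - k - 1)/(k**3 + 4*k + 1), so s_k = R(k)·t_k = 4*(-k**2 + k + 1)*factorial(k + 1)/3**k.
Verify: -4*(k**3 + 4*k + 1)*factorial(k + 1)/(3*3**k) matches t_k.
Evaluate: s_(n+1) = -4*3**(-n - 1)*(n**2 + n - 1)*factorial(n + 2); subtract s_(0) = 4 ⇒ S(n) = (-12*3**n - 4*n**4*factorial(n) - 16*n**3*factorial(n) - 16*n**2*factorial(n) + 4*n*factorial(n) + 8*factorial(n))/(3*3**n).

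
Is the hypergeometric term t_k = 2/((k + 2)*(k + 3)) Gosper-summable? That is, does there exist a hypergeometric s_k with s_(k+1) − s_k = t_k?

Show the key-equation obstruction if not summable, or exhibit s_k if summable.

Step 1: r(k) = (k + 2)/(k + 4).
Normal form (A,B,C) = (k + 2, k + 4, 1).
f must satisfy (k + 2)·f(k+1) − (k + 3)·f(k) = 1.
From deg A=1, deg B=1, deg C=0: d=1.
A polynomial solution: f(k) = k/2.
Certificate R = B(k−1)f/C = k*(k + 3)/2 gives s_k = k/(k + 2).
s_(k+1) − s_k = 2/(k**2 + 5*k + 6) = t_k.

Yes. s_k = k/(k + 2).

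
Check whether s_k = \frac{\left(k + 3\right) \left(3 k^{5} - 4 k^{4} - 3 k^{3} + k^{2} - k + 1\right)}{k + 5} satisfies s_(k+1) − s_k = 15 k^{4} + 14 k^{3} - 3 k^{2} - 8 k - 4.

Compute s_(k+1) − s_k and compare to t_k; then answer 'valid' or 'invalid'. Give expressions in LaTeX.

s_(k+1) = (3*k**6 + 23*k**5 + 55*k**4 + 42*k**3 - 17*k**2 - 39*k - 12)/(k + 6)
s_(k+1) − s_k = (15*k**6 + 155*k**5 + 415*k**4 + 239*k**3 - 134*k**2 - 198*k - 78)/(k**2 + 11*k + 30)
(s_(k+1) − s_k) − t_k = 2*(-12*k**5 - 93*k**4 - 70*k**3 + 24*k**2 + 43*k + 21)/(k**2 + 11*k + 30)

Invalid: residual \frac{2 \left(- 12 k^{5} - 93 k^{4} - 70 k^{3} + 24 k^{2} + 43 k + 21\right)}{k^{2} + 11 k + 30} ≠ 0.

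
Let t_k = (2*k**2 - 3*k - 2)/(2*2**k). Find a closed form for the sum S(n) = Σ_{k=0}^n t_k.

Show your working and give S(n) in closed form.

Step 1: r(k) = (2*k**2 + k - 3)/(2*(2*k**2 - 3*k - 2)).
Factor: A=1/2; B=1; C=k**2 - 3*k/2 - 1.
f must satisfy (1/2)·f(k+1) − (1)·f(k) = k**2 - 3*k/2 - 1.
deg f ≤ 2 (via 0,0,2).
Solving with deg f ≤ 2: f(k) = -2*k**2 - k - 1.
Certificate R = B(k−1)f/C = -2*(2*k**2 + k + 1)/((k - 2)*(2*k + 1)) gives s_k = (-2*k**2 - k - 1)/2**k.
Verify: (2*k**2 - 3*k - 2)/(2*2**k) matches t_k.
Evaluate: s_(n+1) = 2**(-n - 1)*(-2*n**2 - 5*n - 4); subtract s_(0) = -1 ⇒ S(n) = 2**(-n - 1)*(2**(n + 1) - 2*n**2 - 5*n - 4).

S(n) = 2**(-n - 1)*(2**(n + 1) - 2*n**2 - 5*n - 4)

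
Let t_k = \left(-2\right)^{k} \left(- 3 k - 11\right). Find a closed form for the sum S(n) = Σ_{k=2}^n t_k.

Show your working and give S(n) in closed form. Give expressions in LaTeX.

S(n) = - 2 \left(-2\right)^{n} n - 8 \left(-2\right)^{n} - 20

r(k) = 2*(-3*k - 14)/(3*k + 11) after simplifying.
Gosper form: A/B · C(k+1)/C(k) with A=-2, B=1, C=k + 11/3.
Key eq: (-2)·f(k+1) = (1)·f(k) + (k + 11/3).
Bound: deg f ≤ 1.
Solving with deg f ≤ 1: f(k) = -(k + 3)/3.
Certificate R = B(k−1)f/C = -(k + 3)/(3*k + 11) gives s_k = (-2)**k*(k + 3).
s_(k+1) − s_k = (-2)**k*(-3*k - 11) = t_k.
s_(n+1) = (-2)**(n + 1)*(n + 4) and s_(2) = 20, so S(n) = -2*(-2)**n*n - 8*(-2)**n - 20.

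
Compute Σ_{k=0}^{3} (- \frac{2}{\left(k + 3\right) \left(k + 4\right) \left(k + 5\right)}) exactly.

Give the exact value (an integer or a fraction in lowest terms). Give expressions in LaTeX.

t_(k+1)/t_k = (k + 3)/(k + 6).
So A=k + 3 and B=k + 6, with C=1.
Need (k + 3)·f(k+1) − (k + 5)·f(k) = 1.
d = 2 from the (1,1,0) case.
Match coefficients ⇒ f(k) = k*(k + 7)/24.
Certificate R = B(k−1)f/C = k*(k + 5)*(k + 7)/24 gives s_k = k*(-k - 7)/(12*(k + 3)*(k + 4)).
Verify: -2/(k**3 + 12*k**2 + 47*k + 60) matches t_k.
Telescoping: Σ = s_(4) − s_(0) = -11/168 − (0) = -11/168.

Σ = -11/168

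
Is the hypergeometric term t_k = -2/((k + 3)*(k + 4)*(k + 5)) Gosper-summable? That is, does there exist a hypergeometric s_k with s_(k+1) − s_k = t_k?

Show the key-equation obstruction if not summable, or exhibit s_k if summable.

Yes. s_k = k*(-k - 7)/(12*(k + 3)*(k + 4)).

Compute t_(k+1)/t_k: get (k + 3)/(k + 6).
So A=k + 3 and B=k + 6, with C=1.
f must satisfy (k + 3)·f(k+1) − (k + 5)·f(k) = 1.
Degrees (1,1,0) ⇒ d ≤ 2.
Solving with deg f ≤ 2: f(k) = k*(k + 7)/24.
Certificate R = B(k−1)f/C = k*(k + 5)*(k + 7)/24 gives s_k = k*(-k - 7)/(12*(k + 3)*(k + 4)).
s_(k+1) − s_k = -2/(k**3 + 12*k**2 + 47*k + 60) = t_k.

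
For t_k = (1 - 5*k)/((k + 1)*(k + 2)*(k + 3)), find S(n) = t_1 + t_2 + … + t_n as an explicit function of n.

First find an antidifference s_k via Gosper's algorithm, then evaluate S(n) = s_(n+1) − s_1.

S(n) = n*(-7*n - 5)/(6*(n**2 + 5*n + 6))

t_(k+1)/t_k = (k + 1)*(5*k + 4)/((k + 4)*(5*k - 1)).
A = k + 1, B = k + 4, C = k - 1/5.
Need (k + 1)·f(k+1) − (k + 3)·f(k) = k - 1/5.
Bound: deg f ≤ 2.
Match coefficients ⇒ f(k) = k*(k - 2)/5.
Get s_k = R·t_k = k*(2 - k)/((k + 1)*(k + 2)) with R(k) = B(k−1)f(k)/C(k) = k*(k - 2)*(k + 3)/(5*k - 1).
Δs = (1 - 5*k)/(k**3 + 6*k**2 + 11*k + 6), as required.
s_(n+1) = (1 - n**2)/(n**2 + 5*n + 6) and s_(1) = 1/6, so S(n) = n*(-7*n - 5)/(6*(n**2 + 5*n + 6)).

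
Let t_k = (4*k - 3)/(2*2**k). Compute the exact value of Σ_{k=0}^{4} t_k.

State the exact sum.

Step 1: r(k) = (4*k + 1)/(2*(4*k - 3)).
Factor: A=1/2; B=1; C=k - 3/4.
Need (1/2)·f(k+1) − (1)·f(k) = k - 3/4.
Bound: deg f ≤ 1.
Match coefficients ⇒ f(k) = -(4*k + 1)/2.
Certificate R = B(k−1)f/C = -2*(4*k + 1)/(4*k - 3) gives s_k = (-4*k - 1)/2**k.
Δs = (4*k - 3)/(2*2**k), as required.
Evaluate s at k=5 and k=0: -21/32 and -1; difference 11/32.

Σ = 11/32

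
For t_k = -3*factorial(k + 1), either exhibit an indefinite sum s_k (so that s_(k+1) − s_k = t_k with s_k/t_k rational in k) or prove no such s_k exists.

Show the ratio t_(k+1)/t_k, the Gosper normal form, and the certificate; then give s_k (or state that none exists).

t_(k+1)/t_k = k + 2.
Normal form (A,B,C) = (k + 2, 1, 1).
Solve (k + 2)·f(k+1) − (1)·f(k) = 1.
deg f ≤ -1 (via 1,0,0).
Bound -1 < 0, so the key equation has no polynomial solution.

none — t_k is not Gosper-summable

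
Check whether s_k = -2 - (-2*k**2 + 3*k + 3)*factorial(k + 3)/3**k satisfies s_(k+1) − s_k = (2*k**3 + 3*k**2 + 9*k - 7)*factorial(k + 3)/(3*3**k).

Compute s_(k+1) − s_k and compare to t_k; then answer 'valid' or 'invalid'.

s_(k+1) = -3**(-k - 1)*(3*k - 2*(k + 1)**2 + 6)*factorial(k + 4) - 2
s_(k+1) − s_k = (2*k**3 + 3*k**2 + 9*k - 7)*factorial(k + 3)/(3*3**k)
(s_(k+1) − s_k) − t_k = 0

Valid — Δs_k = t_k.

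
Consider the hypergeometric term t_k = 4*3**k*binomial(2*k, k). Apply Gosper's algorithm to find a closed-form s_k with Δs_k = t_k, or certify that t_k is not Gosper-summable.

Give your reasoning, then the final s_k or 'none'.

Step 1: r(k) = 6*(2*k + 1)/(k + 1).
A = 12*k + 6, B = k + 1, C = 1.
f must satisfy (12*k + 6)·f(k+1) − (k)·f(k) = 1.
d = -1 from the (1,1,0) case.
Bound -1 < 0, so the key equation has no polynomial solution.

no hypergeometric antidifference exists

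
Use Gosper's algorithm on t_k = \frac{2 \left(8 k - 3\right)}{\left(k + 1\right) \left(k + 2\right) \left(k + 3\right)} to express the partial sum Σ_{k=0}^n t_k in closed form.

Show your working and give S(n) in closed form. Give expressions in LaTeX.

S(n) = \frac{5 n^{2} - 7 n - 12}{2 \left(n^{2} + 5 n + 6\right)}

r(k) = (k + 1)*(8*k + 5)/((k + 4)*(8*k - 3)) after simplifying.
A = k + 1, B = k + 4, C = k - 3/8.
Set up (k + 1)·f(k+1) − (k + 3)·f(k) − (k - 3/8) = 0.
deg f ≤ 2 (via 1,1,1).
Solve for f: f(k) = k*(5*k - 17)/32 (degree 2 ≤ 2).
R(k) = B(k−1)·f(k)/C(k) = k*(k + 3)*(5*k - 17)/(4*(8*k - 3)); s_k = R·t_k = k*(5*k - 17)/(2*(k + 1)*(k + 2)).
s_(k+1) − s_k = 2*(8*k - 3)/(k**3 + 6*k**2 + 11*k + 6) = t_k.
s_(n+1) = (5*n**2 - 7*n - 12)/(2*(n**2 + 5*n + 6)) and s_(0) = 0, so S(n) = (5*n**2 - 7*n - 12)/(2*(n**2 + 5*n + 6)).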